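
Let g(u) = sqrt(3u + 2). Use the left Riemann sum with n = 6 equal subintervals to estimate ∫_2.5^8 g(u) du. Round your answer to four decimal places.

22.0163

Δu = (8 − 2.5)/6 = 11/12.
Left endpoints: 2.5, 41/12, 13/3, 5.25, 37/6, 85/12.
g(2.5) ≈ 3.0822, g(41/12) ≈ 3.5000, g(13/3) ≈ 3.8730, g(5.25) ≈ 4.2131, g(37/6) ≈ 4.5277, g(85/12) ≈ 4.8218.
Sum = Δu · [g(2.5) + g(41/12) + g(13/3) + ...].
Sum ≈ 22.0163.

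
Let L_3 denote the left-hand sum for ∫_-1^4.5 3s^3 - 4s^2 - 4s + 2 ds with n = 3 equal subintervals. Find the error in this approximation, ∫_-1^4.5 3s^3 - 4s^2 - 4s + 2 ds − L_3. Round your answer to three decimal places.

126.392

Exact integral: ∫_-1^4.5 f(s) ds ≈ 156.46354.
L_3 ≈ 30.07176.
Error ≈ 156.46354 − 30.07176 ≈ 126.392.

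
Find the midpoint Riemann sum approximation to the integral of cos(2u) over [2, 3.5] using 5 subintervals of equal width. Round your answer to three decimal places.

0.718

Δu = (3.5 − 2)/5 = 0.3.
Midpoints: 2.15, 2.45, 2.75, 3.05, 3.35.
f(2.15) ≈ -0.401, f(2.45) ≈ 0.187, f(2.75) ≈ 0.709, f(3.05) ≈ 0.983, f(3.35) ≈ 0.914.
Sum = Δu · [f(2.15) + f(2.45) + f(2.75) + f(3.05) + f(3.35)].
Sum ≈ 0.718.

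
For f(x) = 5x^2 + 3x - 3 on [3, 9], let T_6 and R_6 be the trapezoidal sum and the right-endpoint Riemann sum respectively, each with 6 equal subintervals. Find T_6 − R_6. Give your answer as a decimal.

-189

T_6 = 1265.
R_6 = 1454.
T_6 − R_6 = -189.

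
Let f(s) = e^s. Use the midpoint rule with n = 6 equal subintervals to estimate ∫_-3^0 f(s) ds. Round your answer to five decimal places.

0.94039

Δs = (0 − (-3))/6 = 0.5.
Midpoints: -2.75, -2.25, -1.75, -1.25, -0.75, -0.25.
f(-2.75) ≈ 0.06393, f(-2.25) ≈ 0.10540, f(-1.75) ≈ 0.17377, f(-1.25) ≈ 0.28650, f(-0.75) ≈ 0.47237, f(-0.25) ≈ 0.77880.
Sum = Δs · [f(-2.75) + f(-2.25) + f(-1.75) + ...].
Sum ≈ 0.94039.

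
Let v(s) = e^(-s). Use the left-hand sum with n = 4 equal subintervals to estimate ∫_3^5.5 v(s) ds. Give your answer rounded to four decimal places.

0.0615

Δs = (5.5 − 3)/4 = 0.625.
Left endpoints: 3, 3.625, 4.25, 4.875.
v(3) ≈ 0.0498, v(3.625) ≈ 0.0266, v(4.25) ≈ 0.0143, v(4.875) ≈ 0.0076.
Sum = Δs · [v(3) + v(3.625) + v(4.25) + v(4.875)].
Sum ≈ 0.0615.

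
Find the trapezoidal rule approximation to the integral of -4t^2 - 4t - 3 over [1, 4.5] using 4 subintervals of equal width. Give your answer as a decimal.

-170.953125

Δt = (4.5 − 1)/4 = 0.875.
f(1) = -11, f(1.875) = -24.5625, f(2.75) = -44.25, f(3.625) = -70.0625, f(4.5) = -102.
T_4 = (Δt/2)·[f(t_0) + 2f(t_1) + 2f(t_2) + 2f(t_3) + f(t_4)].
Sum = -170.953125.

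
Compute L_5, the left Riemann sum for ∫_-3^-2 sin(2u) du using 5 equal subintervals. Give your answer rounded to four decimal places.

Δu = (-2 − (-3))/5 = 0.2.
Left endpoints: -3, -2.8, -2.6, -2.4, -2.2.
f(-3) ≈ 0.2794, f(-2.8) ≈ 0.6313, f(-2.6) ≈ 0.8835, f(-2.4) ≈ 0.9962, f(-2.2) ≈ 0.9516.
Sum = Δu · [f(-3) + f(-2.8) + f(-2.6) + f(-2.4) + f(-2.2)].
Sum ≈ 0.7484.

0.7484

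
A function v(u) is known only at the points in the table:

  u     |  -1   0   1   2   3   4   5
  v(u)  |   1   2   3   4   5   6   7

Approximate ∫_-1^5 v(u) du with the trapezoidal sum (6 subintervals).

Δu = 1.
T_6 = (1/2)·[1 + 2·2 + 2·3 + 2·4 + 2·5 + 2·6 + 7] = 24.

24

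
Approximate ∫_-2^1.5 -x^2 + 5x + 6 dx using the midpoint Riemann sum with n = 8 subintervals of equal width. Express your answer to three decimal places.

Δx = (1.5 − (-2))/8 = 0.4375.
Midpoints: -1.78125, -1.34375, -0.90625, -0.46875, -0.03125, 0.40625, 0.84375, 1.28125.
f(-1.78125) = -6225/1024, f(-1.34375) = -2585/1024, f(-0.90625) = 663/1024, f(-0.46875) = 3519/1024, f(-0.03125) = 5983/1024, f(0.40625) = 8055/1024, f(0.84375) = 9735/1024, f(1.28125) = 11023/1024.
Sum = Δx · [f(-1.78125) + f(-1.34375) + f(-0.90625) + ...].
Sum ≈ 12.889.

12.889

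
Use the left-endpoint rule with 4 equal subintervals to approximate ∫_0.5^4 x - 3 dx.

-4.15625

Δx = (4 − 0.5)/4 = 0.875.
Left endpoints: 0.5, 1.375, 2.25, 3.125.
f(0.5) = -2.5, f(1.375) = -1.625, f(2.25) = -0.75, f(3.125) = 0.125.
Sum = Δx · [f(0.5) + f(1.375) + f(2.25) + f(3.125)].
Sum = -4.15625.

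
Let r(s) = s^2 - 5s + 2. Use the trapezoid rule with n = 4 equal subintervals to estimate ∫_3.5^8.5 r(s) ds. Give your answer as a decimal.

Δs = (8.5 − 3.5)/4 = 1.25.
r(3.5) = -3.25, r(4.75) = 0.8125, r(6) = 8, r(7.25) = 18.3125, r(8.5) = 31.75.
T_4 = (Δs/2)·[r(s_0) + 2r(s_1) + 2r(s_2) + 2r(s_3) + r(s_4)].
Sum = 51.71875.

51.71875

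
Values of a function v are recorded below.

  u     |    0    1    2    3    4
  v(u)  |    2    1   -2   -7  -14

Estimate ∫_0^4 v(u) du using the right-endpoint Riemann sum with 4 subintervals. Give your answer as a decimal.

-22

Δu = 1.
Sum = 1·[1 + (-2) + (-7) + (-14)] = -22.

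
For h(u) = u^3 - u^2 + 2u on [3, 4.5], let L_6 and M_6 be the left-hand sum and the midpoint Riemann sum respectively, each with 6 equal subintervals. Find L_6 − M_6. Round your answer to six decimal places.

L_6 = 65.31640625.
M_6 ≈ 72.06054688.
L_6 − M_6 ≈ -6.744141.

-6.744141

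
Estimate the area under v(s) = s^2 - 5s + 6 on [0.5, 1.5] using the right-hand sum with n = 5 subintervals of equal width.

Δs = (1.5 − 0.5)/5 = 0.2.
Right endpoints: 0.7, 0.9, 1.1, 1.3, 1.5.
v(0.7) = 2.99, v(0.9) = 2.31, v(1.1) = 1.71, v(1.3) = 1.19, v(1.5) = 0.75.
Sum = Δs · [v(0.7) + v(0.9) + v(1.1) + v(1.3) + v(1.5)].
Sum = 1.79.

1.79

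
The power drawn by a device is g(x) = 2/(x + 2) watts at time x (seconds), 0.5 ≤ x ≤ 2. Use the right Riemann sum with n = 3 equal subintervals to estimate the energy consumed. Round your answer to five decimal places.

Δx = (2 − 0.5)/3 = 0.5.
Right endpoints: 1, 1.5, 2.
g(1) = 2/3, g(1.5) = 4/7, g(2) = 0.5.
Sum = Δx · [g(1) + g(1.5) + g(2)].
Sum ≈ 0.86905.

0.86905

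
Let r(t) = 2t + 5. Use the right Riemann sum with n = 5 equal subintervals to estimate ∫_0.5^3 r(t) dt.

22.5

Δt = (3 − 0.5)/5 = 0.5.
Right endpoints: 1, 1.5, 2, 2.5, 3.
r(1) = 7, r(1.5) = 8, r(2) = 9, r(2.5) = 10, r(3) = 11.
Sum = Δt · [r(1) + r(1.5) + r(2) + r(2.5) + r(3)].
Sum = 22.5.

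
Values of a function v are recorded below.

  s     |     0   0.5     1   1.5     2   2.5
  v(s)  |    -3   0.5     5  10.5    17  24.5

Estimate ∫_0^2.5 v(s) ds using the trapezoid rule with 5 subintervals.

21.875

Δs = 0.5.
T_5 = (0.5/2)·[(-3) + 2·0.5 + 2·5 + 2·10.5 + 2·17 + 24.5] = 21.875.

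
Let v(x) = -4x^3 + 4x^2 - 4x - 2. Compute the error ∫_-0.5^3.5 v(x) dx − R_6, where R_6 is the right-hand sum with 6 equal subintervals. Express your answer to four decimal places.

Exact integral: ∫_-0.5^3.5 v(x) dx ≈ -124.666667.
R_6 ≈ -175.481481.
Error ≈ -124.666667 − (-175.481481) ≈ 50.8148.

50.8148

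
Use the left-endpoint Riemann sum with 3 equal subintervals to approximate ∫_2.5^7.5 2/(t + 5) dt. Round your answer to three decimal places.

1.116

Δt = (7.5 − 2.5)/3 = 5/3.
Left endpoints: 2.5, 25/6, 35/6.
f(2.5) = 4/15, f(25/6) = 12/55, f(35/6) = 12/65.
Sum = Δt · [f(2.5) + f(25/6) + f(35/6)].
Sum ≈ 1.116.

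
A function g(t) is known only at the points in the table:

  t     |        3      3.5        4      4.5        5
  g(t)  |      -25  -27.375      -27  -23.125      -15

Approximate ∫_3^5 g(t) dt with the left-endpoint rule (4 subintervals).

-51.25

Δt = 0.5.
Sum = 0.5·[(-25) + (-27.375) + (-27) + (-23.125)] = -51.25.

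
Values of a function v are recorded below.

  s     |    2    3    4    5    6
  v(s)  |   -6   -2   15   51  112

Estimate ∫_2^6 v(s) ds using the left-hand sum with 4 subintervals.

Δs = 1.
Sum = 1·[(-6) + (-2) + 15 + 51] = 58.

58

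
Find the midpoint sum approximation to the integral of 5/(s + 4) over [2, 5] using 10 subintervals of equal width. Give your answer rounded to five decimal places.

2.02704

Δs = (5 − 2)/10 = 0.3.
Midpoints: 2.15, 2.45, 2.75, 3.05, 3.35, 3.65, 3.95, 4.25, 4.55, 4.85.
f(2.15) = 100/123, f(2.45) = 100/129, f(2.75) = 20/27, f(3.05) = 100/141, f(3.35) = 100/147, f(3.65) = 100/153, f(3.95) = 100/159, f(4.25) = 20/33, f(4.55) = 100/171, f(4.85) = 100/177.
Sum = Δs · [f(2.15) + f(2.45) + f(2.75) + ...].
Sum ≈ 2.02704.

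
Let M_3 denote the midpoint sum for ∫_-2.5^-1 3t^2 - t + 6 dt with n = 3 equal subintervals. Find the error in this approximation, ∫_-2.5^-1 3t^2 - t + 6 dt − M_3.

Exact integral: ∫_-2.5^-1 f(t) dt = 26.25.
M_3 = 26.15625.
Error = 26.25 − 26.15625 = 0.09375.

0.09375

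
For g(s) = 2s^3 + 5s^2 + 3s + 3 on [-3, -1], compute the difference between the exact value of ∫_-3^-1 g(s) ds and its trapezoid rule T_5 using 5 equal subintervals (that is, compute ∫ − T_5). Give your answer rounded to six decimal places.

Exact integral: ∫_-3^-1 g(s) ds ≈ -2.66666667.
T_5 = -3.04.
Error ≈ -2.66666667 − (-3.04) ≈ 0.373333.

0.373333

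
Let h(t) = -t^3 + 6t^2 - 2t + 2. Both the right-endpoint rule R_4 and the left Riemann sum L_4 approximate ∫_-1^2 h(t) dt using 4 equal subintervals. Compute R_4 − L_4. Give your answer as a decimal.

R_4 = 19.640625.
L_4 = 17.390625.
R_4 − L_4 = 2.25.

2.25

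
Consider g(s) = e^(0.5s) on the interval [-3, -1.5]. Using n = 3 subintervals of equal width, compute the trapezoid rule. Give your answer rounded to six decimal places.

0.501066

Δs = (-1.5 − (-3))/3 = 0.5.
g(-3) ≈ 0.223130, g(-2.5) ≈ 0.286505, g(-2) ≈ 0.367879, g(-1.5) ≈ 0.472367.
T_3 = (Δs/2)·[g(s_0) + 2g(s_1) + 2g(s_2) + g(s_3)].
Sum ≈ 0.501066.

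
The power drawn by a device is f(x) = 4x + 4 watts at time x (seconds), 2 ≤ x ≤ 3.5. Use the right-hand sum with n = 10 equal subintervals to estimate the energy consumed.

Δx = (3.5 − 2)/10 = 0.15.
Right endpoints: 2.15, 2.3, 2.45, 2.6, 2.75, 2.9, 3.05, 3.2, 3.35, 3.5.
f(2.15) = 12.6, f(2.3) = 13.2, f(2.45) = 13.8, f(2.6) = 14.4, f(2.75) = 15, f(2.9) = 15.6, f(3.05) = 16.2, f(3.2) = 16.8, f(3.35) = 17.4, f(3.5) = 18.
Sum = Δx · [f(2.15) + f(2.3) + f(2.45) + ...].
Sum = 22.95.

22.95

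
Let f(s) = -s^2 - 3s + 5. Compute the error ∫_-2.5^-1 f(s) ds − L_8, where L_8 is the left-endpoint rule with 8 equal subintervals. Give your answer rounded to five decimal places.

0.07910

Exact integral: ∫_-2.5^-1 f(s) ds = 10.5.
L_8 ≈ 10.4208984.
Error ≈ 10.5 − 10.4208984 ≈ 0.07910.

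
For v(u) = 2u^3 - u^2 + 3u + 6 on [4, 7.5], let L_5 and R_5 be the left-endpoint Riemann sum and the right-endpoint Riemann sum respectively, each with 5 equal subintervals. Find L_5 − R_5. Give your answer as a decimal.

L_5 = 1185.59.
R_5 = 1665.79.
L_5 − R_5 = -480.2.

-480.2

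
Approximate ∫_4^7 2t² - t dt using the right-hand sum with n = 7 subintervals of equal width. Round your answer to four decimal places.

Δt = (7 − 4)/7 = 3/7.
Right endpoints: 31/7, 34/7, 37/7, 40/7, 43/7, 46/7, 7.
f(31/7) = 1705/49, f(34/7) = 2074/49, f(37/7) = 2479/49, f(40/7) = 2920/49, f(43/7) = 3397/49, f(46/7) = 3910/49, f(7) = 91.
Sum = Δt · [f(31/7) + f(34/7) + f(37/7) + ...].
Sum ≈ 183.1837.

183.1837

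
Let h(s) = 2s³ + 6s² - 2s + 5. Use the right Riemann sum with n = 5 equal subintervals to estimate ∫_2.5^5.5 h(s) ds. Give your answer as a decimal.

Δs = (5.5 − 2.5)/5 = 0.6.
Right endpoints: 3.1, 3.7, 4.3, 4.9, 5.5.
h(3.1) = 116.042, h(3.7) = 181.046, h(4.3) = 266.354, h(4.9) = 374.558, h(5.5) = 508.25.
Sum = Δs · [h(3.1) + h(3.7) + h(4.3) + h(4.9) + h(5.5)].
Sum = 867.75.

867.75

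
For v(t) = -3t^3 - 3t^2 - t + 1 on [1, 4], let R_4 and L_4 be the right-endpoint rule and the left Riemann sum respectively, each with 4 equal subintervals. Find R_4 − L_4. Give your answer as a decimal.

-177.75

R_4 = -354.796875.
L_4 = -177.046875.
R_4 − L_4 = -177.75.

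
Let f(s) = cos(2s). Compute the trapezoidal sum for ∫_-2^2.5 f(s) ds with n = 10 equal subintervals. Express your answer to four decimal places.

Δs = (2.5 − (-2))/10 = 0.45.
f(-2) ≈ -0.6536, f(-1.55) ≈ -0.9991, f(-1.1) ≈ -0.5885, f(-0.65) ≈ 0.2675, f(-0.2) ≈ 0.9211, f(0.25) ≈ 0.8776, f(0.7) ≈ 0.1700, f(1.15) ≈ -0.6663, f(1.6) ≈ -0.9983, f(2.05) ≈ -0.5748, f(2.5) ≈ 0.2837.
T_10 = (Δs/2)·[f(s_0) + 2f(s_1) + ... + 2f(s_{9}) + f(s_10)].
Sum ≈ -0.7992.

-0.7992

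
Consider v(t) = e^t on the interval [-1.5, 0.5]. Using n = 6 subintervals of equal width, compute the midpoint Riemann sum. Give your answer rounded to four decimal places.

1.4190

Δt = (0.5 − (-1.5))/6 = 1/3.
Midpoints: -4/3, -1, -2/3, -1/3, 0, 1/3.
v(-4/3) ≈ 0.2636, v(-1) ≈ 0.3679, v(-2/3) ≈ 0.5134, v(-1/3) ≈ 0.7165, v(0) ≈ 1.0000, v(1/3) ≈ 1.3956.
Sum = Δt · [v(-4/3) + v(-1) + v(-2/3) + ...].
Sum ≈ 1.4190.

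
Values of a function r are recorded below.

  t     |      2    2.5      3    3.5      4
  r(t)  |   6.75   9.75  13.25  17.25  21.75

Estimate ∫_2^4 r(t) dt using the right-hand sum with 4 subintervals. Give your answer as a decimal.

31

Δt = 0.5.
Sum = 0.5·[9.75 + 13.25 + 17.25 + 21.75] = 31.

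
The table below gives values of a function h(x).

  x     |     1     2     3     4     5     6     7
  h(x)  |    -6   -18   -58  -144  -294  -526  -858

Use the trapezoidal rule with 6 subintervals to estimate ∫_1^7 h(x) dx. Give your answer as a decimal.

-1472

Δx = 1.
T_6 = (1/2)·[(-6) + 2·(-18) + 2·(-58) + 2·(-144) + 2·(-294) + 2·(-526) + (-858)] = -1472.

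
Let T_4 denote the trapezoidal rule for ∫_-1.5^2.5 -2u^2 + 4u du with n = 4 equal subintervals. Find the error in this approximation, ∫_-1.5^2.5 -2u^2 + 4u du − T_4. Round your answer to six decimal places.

1.333333

Exact integral: ∫_-1.5^2.5 f(u) du ≈ -4.66666667.
T_4 = -6.
Error ≈ -4.66666667 − (-6) ≈ 1.333333.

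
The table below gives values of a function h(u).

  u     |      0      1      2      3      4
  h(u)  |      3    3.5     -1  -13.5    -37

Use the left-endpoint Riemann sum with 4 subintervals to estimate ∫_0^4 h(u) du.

-8

Δu = 1.
Sum = 1·[3 + 3.5 + (-1) + (-13.5)] = -8.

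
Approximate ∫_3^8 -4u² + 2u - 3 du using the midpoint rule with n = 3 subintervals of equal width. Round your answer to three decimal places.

Δu = (8 − 3)/3 = 5/3.
Midpoints: 23/6, 5.5, 43/6.
f(23/6) = -487/9, f(5.5) = -113, f(43/6) = -1747/9.
Sum = Δu · [f(23/6) + f(5.5) + f(43/6)].
Sum ≈ -602.037.

-602.037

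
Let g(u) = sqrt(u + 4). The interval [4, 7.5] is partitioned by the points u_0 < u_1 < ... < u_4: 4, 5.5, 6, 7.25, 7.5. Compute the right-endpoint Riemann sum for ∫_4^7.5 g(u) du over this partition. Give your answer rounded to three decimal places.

Subinterval widths: 1.5, 0.5, 1.25, 0.25.
Right endpoints: 5.5, 6, 7.25, 7.5.
g(5.5) ≈ 3.082, g(6) ≈ 3.162, g(7.25) ≈ 3.354, g(7.5) ≈ 3.391.
Sum = Σ Δu_i · g(u_i).
Sum ≈ 11.245.

11.245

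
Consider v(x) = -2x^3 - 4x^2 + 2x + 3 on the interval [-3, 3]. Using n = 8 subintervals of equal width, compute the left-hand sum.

Δx = (3 − (-3))/8 = 0.75.
Left endpoints: -3, -2.25, -1.5, -0.75, 0, 0.75, 1.5, 2.25.
v(-3) = 15, v(-2.25) = 1.03125, v(-1.5) = -2.25, v(-0.75) = 0.09375, v(0) = 3, v(0.75) = 1.40625, v(1.5) = -9.75, v(2.25) = -35.53125.
Sum = Δx · [v(-3) + v(-2.25) + v(-1.5) + ...].
Sum = -20.25.

-20.25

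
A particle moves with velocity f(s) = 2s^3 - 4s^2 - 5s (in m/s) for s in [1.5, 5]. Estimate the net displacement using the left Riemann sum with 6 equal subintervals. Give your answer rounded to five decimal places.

Δs = (5 − 1.5)/6 = 7/12.
Left endpoints: 1.5, 25/12, 8/3, 3.25, 23/6, 53/12.
f(1.5) = -9.75, f(25/12) = -8375/864, f(8/3) = -104/27, f(3.25) = 10.15625, f(23/6) = 3749/108, f(53/12) = 62381/864.
Sum = Δs · [f(1.5) + f(25/12) + f(8/3) + ...].
Sum ≈ 54.70168.

54.70168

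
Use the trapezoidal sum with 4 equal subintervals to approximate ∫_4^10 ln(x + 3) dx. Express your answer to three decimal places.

13.711

Δx = (10 − 4)/4 = 1.5.
f(4) ≈ 1.946, f(5.5) ≈ 2.140, f(7) ≈ 2.303, f(8.5) ≈ 2.442, f(10) ≈ 2.565.
T_4 = (Δx/2)·[f(x_0) + 2f(x_1) + 2f(x_2) + 2f(x_3) + f(x_4)].
Sum ≈ 13.711.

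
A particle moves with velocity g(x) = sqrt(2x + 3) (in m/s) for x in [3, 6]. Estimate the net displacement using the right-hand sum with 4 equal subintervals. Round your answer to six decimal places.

10.688767

Δx = (6 − 3)/4 = 0.75.
Right endpoints: 3.75, 4.5, 5.25, 6.
g(3.75) ≈ 3.240370, g(4.5) ≈ 3.464102, g(5.25) ≈ 3.674235, g(6) ≈ 3.872983.
Sum = Δx · [g(3.75) + g(4.5) + g(5.25) + g(6)].
Sum ≈ 10.688767.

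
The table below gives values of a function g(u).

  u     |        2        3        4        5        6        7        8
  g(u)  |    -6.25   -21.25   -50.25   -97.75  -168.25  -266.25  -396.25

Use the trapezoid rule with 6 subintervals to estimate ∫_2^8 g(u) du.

-805

Δu = 1.
T_6 = (1/2)·[(-6.25) + 2·(-21.25) + 2·(-50.25) + 2·(-97.75) + 2·(-168.25) + 2·(-266.25) + (-396.25)] = -805.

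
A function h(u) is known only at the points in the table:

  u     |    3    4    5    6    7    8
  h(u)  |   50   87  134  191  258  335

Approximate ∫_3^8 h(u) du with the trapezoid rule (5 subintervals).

862.5

Δu = 1.
T_5 = (1/2)·[50 + 2·87 + 2·134 + 2·191 + 2·258 + 335] = 862.5.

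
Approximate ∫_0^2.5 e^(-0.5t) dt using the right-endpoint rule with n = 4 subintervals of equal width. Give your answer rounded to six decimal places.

1.215617

Δt = (2.5 − 0)/4 = 0.625.
Right endpoints: 0.625, 1.25, 1.875, 2.5.
f(0.625) ≈ 0.731616, f(1.25) ≈ 0.535261, f(1.875) ≈ 0.391606, f(2.5) ≈ 0.286505.
Sum = Δt · [f(0.625) + f(1.25) + f(1.875) + f(2.5)].
Sum ≈ 1.215617.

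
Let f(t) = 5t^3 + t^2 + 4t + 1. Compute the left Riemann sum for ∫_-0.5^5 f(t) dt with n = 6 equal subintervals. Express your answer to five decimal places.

596.47468

Δt = (5 − (-0.5))/6 = 11/12.
Left endpoints: -0.5, 5/12, 4/3, 2.25, 19/6, 49/12.
f(-0.5) = -1.375, f(5/12) = 5533/1728, f(4/3) = 539/27, f(2.25) = 72.015625, f(19/6) = 39413/216, f(49/12) = 647009/1728.
Sum = Δt · [f(-0.5) + f(5/12) + f(4/3) + ...].
Sum ≈ 596.47468.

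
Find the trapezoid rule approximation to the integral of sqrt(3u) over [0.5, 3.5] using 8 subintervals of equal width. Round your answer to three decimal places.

7.144

Δu = (3.5 − 0.5)/8 = 0.375.
f(0.5) ≈ 1.225, f(0.875) ≈ 1.620, f(1.25) ≈ 1.936, f(1.625) ≈ 2.208, f(2) ≈ 2.449, f(2.375) ≈ 2.669, f(2.75) ≈ 2.872, f(3.125) ≈ 3.062, f(3.5) ≈ 3.240.
T_8 = (Δu/2)·[f(u_0) + 2f(u_1) + ... + 2f(u_{7}) + f(u_8)].
Sum ≈ 7.144.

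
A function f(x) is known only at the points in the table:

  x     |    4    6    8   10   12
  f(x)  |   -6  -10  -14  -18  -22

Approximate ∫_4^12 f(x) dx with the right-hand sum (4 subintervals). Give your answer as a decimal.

-128

Δx = 2.
Sum = 2·[(-10) + (-14) + (-18) + (-22)] = -128.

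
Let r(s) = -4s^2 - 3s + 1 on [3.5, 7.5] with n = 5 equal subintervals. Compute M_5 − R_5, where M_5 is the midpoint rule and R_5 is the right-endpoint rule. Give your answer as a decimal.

77.76

M_5 = -566.48.
R_5 = -644.24.
M_5 − R_5 = 77.76.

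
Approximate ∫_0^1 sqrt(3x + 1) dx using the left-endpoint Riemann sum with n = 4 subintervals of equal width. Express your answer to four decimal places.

Δx = (1 − 0)/4 = 0.25.
Left endpoints: 0, 0.25, 0.5, 0.75.
f(0) ≈ 1.0000, f(0.25) ≈ 1.3229, f(0.5) ≈ 1.5811, f(0.75) ≈ 1.8028.
Sum = Δx · [f(0) + f(0.25) + f(0.5) + f(0.75)].
Sum ≈ 1.4267.

1.4267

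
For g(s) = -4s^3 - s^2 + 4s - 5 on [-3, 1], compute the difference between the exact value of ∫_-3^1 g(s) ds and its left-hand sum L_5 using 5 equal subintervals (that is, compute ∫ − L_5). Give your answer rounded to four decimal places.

-39.8933

Exact integral: ∫_-3^1 g(s) ds ≈ 34.666667.
L_5 = 74.56.
Error ≈ 34.666667 − 74.56 ≈ -39.8933.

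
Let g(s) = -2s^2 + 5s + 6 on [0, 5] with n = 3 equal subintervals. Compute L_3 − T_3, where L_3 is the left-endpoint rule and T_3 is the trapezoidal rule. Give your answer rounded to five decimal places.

L_3 ≈ 25.3703704.
T_3 ≈ 4.5370370.
L_3 − T_3 ≈ 20.83333.

20.83333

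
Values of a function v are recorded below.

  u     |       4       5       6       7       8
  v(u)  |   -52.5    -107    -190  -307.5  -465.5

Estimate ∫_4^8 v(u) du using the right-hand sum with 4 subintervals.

Δu = 1.
Sum = 1·[(-107) + (-190) + (-307.5) + (-465.5)] = -1070.

-1070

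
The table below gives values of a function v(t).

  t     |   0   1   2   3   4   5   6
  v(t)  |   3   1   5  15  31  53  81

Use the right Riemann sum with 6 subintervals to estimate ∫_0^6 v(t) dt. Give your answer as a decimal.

Δt = 1.
Sum = 1·[1 + 5 + 15 + 31 + 53 + 81] = 186.

186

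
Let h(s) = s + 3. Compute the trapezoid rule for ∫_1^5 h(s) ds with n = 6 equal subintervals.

24

Δs = (5 − 1)/6 = 2/3.
h(1) = 4, h(5/3) = 14/3, h(7/3) = 16/3, h(3) = 6, h(11/3) = 20/3, h(13/3) = 22/3, h(5) = 8.
T_6 = (Δs/2)·[h(s_0) + 2h(s_1) + ... + 2h(s_{5}) + h(s_6)].
Sum = 24.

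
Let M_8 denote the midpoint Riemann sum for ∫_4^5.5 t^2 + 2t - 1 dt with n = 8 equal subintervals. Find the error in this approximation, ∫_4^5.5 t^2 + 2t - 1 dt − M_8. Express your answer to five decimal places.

Exact integral: ∫_4^5.5 f(t) dt = 46.875.
M_8 ≈ 46.8706055.
Error ≈ 46.875 − 46.8706055 ≈ 0.00439.

0.00439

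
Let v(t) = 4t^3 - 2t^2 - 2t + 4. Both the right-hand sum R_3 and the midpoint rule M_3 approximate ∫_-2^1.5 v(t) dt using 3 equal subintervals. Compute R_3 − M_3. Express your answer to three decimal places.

18.545

R_3 ≈ 17.75926.
M_3 ≈ -0.78588.
R_3 − M_3 ≈ 18.545.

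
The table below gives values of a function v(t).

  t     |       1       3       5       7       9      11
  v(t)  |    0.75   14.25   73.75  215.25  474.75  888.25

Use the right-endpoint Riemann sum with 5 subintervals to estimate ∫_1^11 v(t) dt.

Δt = 2.
Sum = 2·[14.25 + 73.75 + 215.25 + 474.75 + 888.25] = 3332.5.

3332.5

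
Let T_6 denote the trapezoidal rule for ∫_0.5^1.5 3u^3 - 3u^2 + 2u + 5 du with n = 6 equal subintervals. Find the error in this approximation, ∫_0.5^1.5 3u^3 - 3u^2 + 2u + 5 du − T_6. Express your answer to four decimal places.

Exact integral: ∫_0.5^1.5 f(u) du = 7.5.
T_6 ≈ 7.527778.
Error ≈ 7.5 − 7.527778 ≈ -0.0278.

-0.0278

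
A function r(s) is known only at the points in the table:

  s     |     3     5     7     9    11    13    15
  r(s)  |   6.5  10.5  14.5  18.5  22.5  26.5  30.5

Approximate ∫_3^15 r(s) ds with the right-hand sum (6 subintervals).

246

Δs = 2.
Sum = 2·[10.5 + 14.5 + 18.5 + 22.5 + 26.5 + 30.5] = 246.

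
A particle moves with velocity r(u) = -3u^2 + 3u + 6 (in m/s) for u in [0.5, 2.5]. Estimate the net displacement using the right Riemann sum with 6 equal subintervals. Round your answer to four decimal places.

Δu = (2.5 − 0.5)/6 = 1/3.
Right endpoints: 5/6, 7/6, 1.5, 11/6, 13/6, 2.5.
r(5/6) = 77/12, r(7/6) = 65/12, r(1.5) = 3.75, r(11/6) = 17/12, r(13/6) = -19/12, r(2.5) = -5.25.
Sum = Δu · [r(5/6) + r(7/6) + r(1.5) + ...].
Sum ≈ 3.3889.

3.3889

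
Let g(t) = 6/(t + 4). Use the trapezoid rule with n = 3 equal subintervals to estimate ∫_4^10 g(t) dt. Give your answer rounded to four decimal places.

3.3786

Δt = (10 − 4)/3 = 2.
g(4) = 0.75, g(6) = 0.6, g(8) = 0.5, g(10) = 3/7.
T_3 = (Δt/2)·[g(t_0) + 2g(t_1) + 2g(t_2) + g(t_3)].
Sum ≈ 3.3786.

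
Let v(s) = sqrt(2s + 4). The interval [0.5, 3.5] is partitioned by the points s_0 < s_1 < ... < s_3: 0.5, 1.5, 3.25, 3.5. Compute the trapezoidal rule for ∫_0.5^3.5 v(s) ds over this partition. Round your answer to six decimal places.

Subinterval widths: 1, 1.75, 0.25.
v(0.5) ≈ 2.236068, v(1.5) ≈ 2.645751, v(3.25) ≈ 3.240370, v(3.5) ≈ 3.316625.
On each subinterval the trapezoid contributes (Δs_i/2)·[v(s_{i-1}) + v(s_i)].
Sum ≈ 8.410890.

8.410890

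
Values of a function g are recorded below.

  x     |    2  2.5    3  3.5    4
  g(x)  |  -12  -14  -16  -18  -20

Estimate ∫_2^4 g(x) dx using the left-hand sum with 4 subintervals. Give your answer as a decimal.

Δx = 0.5.
Sum = 0.5·[(-12) + (-14) + (-16) + (-18)] = -30.

-30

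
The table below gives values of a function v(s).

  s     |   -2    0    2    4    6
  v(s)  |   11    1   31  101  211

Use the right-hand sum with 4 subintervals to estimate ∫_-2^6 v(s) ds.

688

Δs = 2.
Sum = 2·[1 + 31 + 101 + 211] = 688.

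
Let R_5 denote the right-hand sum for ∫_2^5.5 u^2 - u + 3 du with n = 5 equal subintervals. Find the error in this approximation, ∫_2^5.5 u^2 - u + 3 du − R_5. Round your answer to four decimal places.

-8.2483

Exact integral: ∫_2^5.5 f(u) du ≈ 50.166667.
R_5 = 58.415.
Error ≈ 50.166667 − 58.415 ≈ -8.2483.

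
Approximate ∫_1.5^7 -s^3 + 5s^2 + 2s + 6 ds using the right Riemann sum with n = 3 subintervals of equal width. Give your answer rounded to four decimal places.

-64.0394

Δs = (7 − 1.5)/3 = 11/6.
Right endpoints: 10/3, 31/6, 7.
f(10/3) = 842/27, f(31/6) = 2567/216, f(7) = -78.
Sum = Δs · [f(10/3) + f(31/6) + f(7)].
Sum ≈ -64.0394.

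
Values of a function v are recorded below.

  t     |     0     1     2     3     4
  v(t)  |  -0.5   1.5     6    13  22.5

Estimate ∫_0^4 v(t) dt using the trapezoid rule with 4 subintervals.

Δt = 1.
T_4 = (1/2)·[(-0.5) + 2·1.5 + 2·6 + 2·13 + 22.5] = 31.5.

31.5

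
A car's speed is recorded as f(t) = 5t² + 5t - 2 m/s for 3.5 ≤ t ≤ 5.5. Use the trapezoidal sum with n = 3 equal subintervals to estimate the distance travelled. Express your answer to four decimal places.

Δt = (5.5 − 3.5)/3 = 2/3.
f(3.5) = 76.75, f(25/6) = 3803/36, f(29/6) = 5003/36, f(5.5) = 176.75.
T_3 = (Δt/2)·[f(t_0) + 2f(t_1) + 2f(t_2) + f(t_3)].
Sum ≈ 247.5741.

247.5741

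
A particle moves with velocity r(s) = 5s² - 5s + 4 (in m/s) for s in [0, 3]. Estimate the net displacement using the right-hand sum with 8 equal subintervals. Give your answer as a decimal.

Δs = (3 − 0)/8 = 0.375.
Right endpoints: 0.375, 0.75, 1.125, 1.5, 1.875, 2.25, 2.625, 3.
r(0.375) = 2.828125, r(0.75) = 3.0625, r(1.125) = 4.703125, r(1.5) = 7.75, r(1.875) = 12.203125, r(2.25) = 18.0625, r(2.625) = 25.328125, r(3) = 34.
Sum = Δs · [r(0.375) + r(0.75) + r(1.125) + ...].
Sum = 40.4765625.

40.4765625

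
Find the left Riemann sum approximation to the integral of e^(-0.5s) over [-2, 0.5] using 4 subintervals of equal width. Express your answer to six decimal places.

Δs = (0.5 − (-2))/4 = 0.625.
Left endpoints: -2, -1.375, -0.75, -0.125.
f(-2) ≈ 2.718282, f(-1.375) ≈ 1.988737, f(-0.75) ≈ 1.454991, f(-0.125) ≈ 1.064494.
Sum = Δs · [f(-2) + f(-1.375) + f(-0.75) + f(-0.125)].
Sum ≈ 4.516566.

4.516566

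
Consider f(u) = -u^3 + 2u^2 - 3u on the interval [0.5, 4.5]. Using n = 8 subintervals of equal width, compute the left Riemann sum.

Δu = (4.5 − 0.5)/8 = 0.5.
Left endpoints: 0.5, 1, 1.5, 2, 2.5, 3, 3.5, 4.
f(0.5) = -1.125, f(1) = -2, f(1.5) = -3.375, f(2) = -6, f(2.5) = -10.625, f(3) = -18, f(3.5) = -28.875, f(4) = -44.
Sum = Δu · [f(0.5) + f(1) + f(1.5) + ...].
Sum = -57.

-57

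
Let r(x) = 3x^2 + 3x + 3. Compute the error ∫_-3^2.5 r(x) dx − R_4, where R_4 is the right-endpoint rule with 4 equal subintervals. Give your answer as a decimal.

-10.87109375

Exact integral: ∫_-3^2.5 r(x) dx = 55.
R_4 = 65.87109375.
Error = 55 − 65.87109375 = -10.87109375.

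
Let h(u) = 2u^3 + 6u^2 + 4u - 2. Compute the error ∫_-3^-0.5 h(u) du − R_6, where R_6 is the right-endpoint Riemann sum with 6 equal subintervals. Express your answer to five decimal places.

Exact integral: ∫_-3^-0.5 h(u) du = -9.21875.
R_6 ≈ -7.2005208.
Error ≈ -9.21875 − (-7.2005208) ≈ -2.01823.

-2.01823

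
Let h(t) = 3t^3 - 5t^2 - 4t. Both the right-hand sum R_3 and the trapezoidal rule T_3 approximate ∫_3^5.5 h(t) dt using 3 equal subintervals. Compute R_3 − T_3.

R_3 ≈ 486.15741.
T_3 ≈ 360.37616.
R_3 − T_3 = 125.78125.

125.78125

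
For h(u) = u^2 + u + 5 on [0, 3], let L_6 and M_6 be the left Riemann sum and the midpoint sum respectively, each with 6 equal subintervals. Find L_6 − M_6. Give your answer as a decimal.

-2.8125

L_6 = 25.625.
M_6 = 28.4375.
L_6 − M_6 = -2.8125.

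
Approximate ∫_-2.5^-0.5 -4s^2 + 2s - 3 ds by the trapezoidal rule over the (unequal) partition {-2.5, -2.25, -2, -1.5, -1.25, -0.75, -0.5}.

-32.875

Subinterval widths: 0.25, 0.25, 0.5, 0.25, 0.5, 0.25.
f(-2.5) = -33, f(-2.25) = -27.75, f(-2) = -23, f(-1.5) = -15, f(-1.25) = -11.75, f(-0.75) = -6.75, f(-0.5) = -5.
On each subinterval the trapezoid contributes (Δs_i/2)·[f(s_{i-1}) + f(s_i)].
Sum = -32.875.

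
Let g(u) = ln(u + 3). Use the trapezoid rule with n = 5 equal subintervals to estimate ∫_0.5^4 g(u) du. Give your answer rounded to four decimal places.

Δu = (4 − 0.5)/5 = 0.7.
g(0.5) ≈ 1.2528, g(1.2) ≈ 1.4351, g(1.9) ≈ 1.5892, g(2.6) ≈ 1.7228, g(3.3) ≈ 1.8405, g(4) ≈ 1.9459.
T_5 = (Δu/2)·[g(u_0) + 2g(u_1) + ... + 2g(u_{4}) + g(u_5)].
Sum ≈ 5.7309.

5.7309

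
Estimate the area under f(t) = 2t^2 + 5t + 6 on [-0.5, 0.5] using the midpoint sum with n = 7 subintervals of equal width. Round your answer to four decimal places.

6.1633

Δt = (0.5 − (-0.5))/7 = 1/7.
Midpoints: -3/7, -2/7, -1/7, 0, 1/7, 2/7, 3/7.
f(-3/7) = 207/49, f(-2/7) = 232/49, f(-1/7) = 261/49, f(0) = 6, f(1/7) = 331/49, f(2/7) = 372/49, f(3/7) = 417/49.
Sum = Δt · [f(-3/7) + f(-2/7) + f(-1/7) + ...].
Sum ≈ 6.1633.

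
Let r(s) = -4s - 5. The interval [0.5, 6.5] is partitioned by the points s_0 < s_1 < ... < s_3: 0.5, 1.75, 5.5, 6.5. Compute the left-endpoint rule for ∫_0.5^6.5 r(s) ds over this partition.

Subinterval widths: 1.25, 3.75, 1.
Left endpoints: 0.5, 1.75, 5.5.
r(0.5) = -7, r(1.75) = -12, r(5.5) = -27.
Sum = Σ Δs_i · r(s_i).
Sum = -80.75.

-80.75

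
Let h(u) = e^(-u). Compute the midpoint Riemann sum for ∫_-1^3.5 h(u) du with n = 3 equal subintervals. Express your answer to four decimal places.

Δu = (3.5 − (-1))/3 = 1.5.
Midpoints: -0.25, 1.25, 2.75.
h(-0.25) ≈ 1.2840, h(1.25) ≈ 0.2865, h(2.75) ≈ 0.0639.
Sum = Δu · [h(-0.25) + h(1.25) + h(2.75)].
Sum ≈ 2.4517.

2.4517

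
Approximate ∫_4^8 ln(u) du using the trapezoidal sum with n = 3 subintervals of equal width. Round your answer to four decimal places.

7.0720

Δu = (8 − 4)/3 = 4/3.
f(4) ≈ 1.3863, f(16/3) ≈ 1.6740, f(20/3) ≈ 1.8971, f(8) ≈ 2.0794.
T_3 = (Δu/2)·[f(u_0) + 2f(u_1) + 2f(u_2) + f(u_3)].
Sum ≈ 7.0720.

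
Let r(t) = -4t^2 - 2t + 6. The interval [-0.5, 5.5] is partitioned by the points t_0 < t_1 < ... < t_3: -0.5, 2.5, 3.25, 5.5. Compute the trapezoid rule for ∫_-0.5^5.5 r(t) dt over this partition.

Subinterval widths: 3, 0.75, 2.25.
r(-0.5) = 6, r(2.5) = -24, r(3.25) = -42.75, r(5.5) = -126.
On each subinterval the trapezoid contributes (Δt_i/2)·[r(t_{i-1}) + r(t_i)].
Sum = -241.875.

-241.875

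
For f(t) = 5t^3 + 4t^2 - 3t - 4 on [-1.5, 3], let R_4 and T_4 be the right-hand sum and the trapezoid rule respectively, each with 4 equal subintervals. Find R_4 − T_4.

93.0234375

R_4 ≈ 214.7958984.
T_4 ≈ 121.7724609.
R_4 − T_4 = 93.0234375.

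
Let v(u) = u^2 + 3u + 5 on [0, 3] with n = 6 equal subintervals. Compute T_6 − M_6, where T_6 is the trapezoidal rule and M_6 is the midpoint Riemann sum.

0.1875

T_6 = 37.625.
M_6 = 37.4375.
T_6 − M_6 = 0.1875.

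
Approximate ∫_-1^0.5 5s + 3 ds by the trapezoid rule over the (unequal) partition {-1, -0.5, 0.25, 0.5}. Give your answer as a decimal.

2.625

Subinterval widths: 0.5, 0.75, 0.25.
f(-1) = -2, f(-0.5) = 0.5, f(0.25) = 4.25, f(0.5) = 5.5.
On each subinterval the trapezoid contributes (Δs_i/2)·[f(s_{i-1}) + f(s_i)].
Sum = 2.625.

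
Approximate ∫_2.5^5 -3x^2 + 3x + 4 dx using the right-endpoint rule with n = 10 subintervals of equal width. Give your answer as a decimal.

Δx = (5 − 2.5)/10 = 0.25.
Right endpoints: 2.75, 3, 3.25, 3.5, 3.75, 4, 4.25, 4.5, 4.75, 5.
f(2.75) = -10.4375, f(3) = -14, f(3.25) = -17.9375, f(3.5) = -22.25, f(3.75) = -26.9375, f(4) = -32, f(4.25) = -37.4375, f(4.5) = -43.25, f(4.75) = -49.4375, f(5) = -56.
Sum = Δx · [f(2.75) + f(3) + f(3.25) + ...].
Sum = -77.421875.

-77.421875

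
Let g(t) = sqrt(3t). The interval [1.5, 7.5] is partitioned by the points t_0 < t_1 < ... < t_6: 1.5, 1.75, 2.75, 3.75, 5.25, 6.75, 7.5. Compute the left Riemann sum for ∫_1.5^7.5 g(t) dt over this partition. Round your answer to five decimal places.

20.05299

Subinterval widths: 0.25, 1, 1, 1.5, 1.5, 0.75.
Left endpoints: 1.5, 1.75, 2.75, 3.75, 5.25, 6.75.
g(1.5) ≈ 2.12132, g(1.75) ≈ 2.29129, g(2.75) ≈ 2.87228, g(3.75) ≈ 3.35410, g(5.25) ≈ 3.96863, g(6.75) ≈ 4.50000.
Sum = Σ Δt_i · g(t_i).
Sum ≈ 20.05299.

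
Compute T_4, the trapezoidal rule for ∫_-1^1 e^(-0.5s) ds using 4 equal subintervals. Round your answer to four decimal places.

Δs = (1 − (-1))/4 = 0.5.
f(-1) ≈ 1.6487, f(-0.5) ≈ 1.2840, f(0) ≈ 1.0000, f(0.5) ≈ 0.7788, f(1) ≈ 0.6065.
T_4 = (Δs/2)·[f(s_0) + 2f(s_1) + 2f(s_2) + 2f(s_3) + f(s_4)].
Sum ≈ 2.0952.

2.0952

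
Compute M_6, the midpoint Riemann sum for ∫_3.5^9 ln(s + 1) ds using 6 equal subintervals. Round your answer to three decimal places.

Δs = (9 − 3.5)/6 = 11/12.
Midpoints: 95/24, 4.875, 139/24, 161/24, 7.625, 205/24.
f(95/24) ≈ 1.601, f(4.875) ≈ 1.771, f(139/24) ≈ 1.916, f(161/24) ≈ 2.042, f(7.625) ≈ 2.155, f(205/24) ≈ 2.256.
Sum = Δs · [f(95/24) + f(4.875) + f(139/24) + ...].
Sum ≈ 10.762.

10.762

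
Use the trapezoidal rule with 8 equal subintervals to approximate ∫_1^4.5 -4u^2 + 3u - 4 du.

-105.73828125

Δu = (4.5 − 1)/8 = 0.4375.
f(1) = -5, f(1.4375) = -7.953125, f(1.875) = -12.4375, f(2.3125) = -18.453125, f(2.75) = -26, f(3.1875) = -35.078125, f(3.625) = -45.6875, f(4.0625) = -57.828125, f(4.5) = -71.5.
T_8 = (Δu/2)·[f(u_0) + 2f(u_1) + ... + 2f(u_{7}) + f(u_8)].
Sum = -105.73828125.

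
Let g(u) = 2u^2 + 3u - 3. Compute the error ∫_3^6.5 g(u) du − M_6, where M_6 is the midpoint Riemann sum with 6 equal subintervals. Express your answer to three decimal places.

Exact integral: ∫_3^6.5 g(u) du ≈ 204.45833.
M_6 ≈ 204.25984.
Error ≈ 204.45833 − 204.25984 ≈ 0.198.

0.198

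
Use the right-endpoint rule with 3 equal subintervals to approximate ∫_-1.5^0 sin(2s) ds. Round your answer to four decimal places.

Δs = (0 − (-1.5))/3 = 0.5.
Right endpoints: -1, -0.5, 0.
f(-1) ≈ -0.9093, f(-0.5) ≈ -0.8415, f(0) ≈ 0.0000.
Sum = Δs · [f(-1) + f(-0.5) + f(0)].
Sum ≈ -0.8754.

-0.8754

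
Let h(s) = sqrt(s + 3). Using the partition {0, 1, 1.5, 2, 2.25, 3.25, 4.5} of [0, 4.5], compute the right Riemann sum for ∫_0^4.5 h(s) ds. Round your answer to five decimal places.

Subinterval widths: 1, 0.5, 0.5, 0.25, 1, 1.25.
Right endpoints: 1, 1.5, 2, 2.25, 3.25, 4.5.
h(1) ≈ 2.00000, h(1.5) ≈ 2.12132, h(2) ≈ 2.23607, h(2.25) ≈ 2.29129, h(3.25) ≈ 2.50000, h(4.5) ≈ 2.73861.
Sum = Σ Δs_i · h(s_i).
Sum ≈ 10.67478.

10.67478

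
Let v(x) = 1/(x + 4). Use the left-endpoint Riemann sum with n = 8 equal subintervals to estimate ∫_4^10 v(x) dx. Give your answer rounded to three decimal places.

0.580

Δx = (10 − 4)/8 = 0.75.
Left endpoints: 4, 4.75, 5.5, 6.25, 7, 7.75, 8.5, 9.25.
v(4) = 0.125, v(4.75) = 4/35, v(5.5) = 2/19, v(6.25) = 4/41, v(7) = 1/11, v(7.75) = 4/47, v(8.5) = 0.08, v(9.25) = 4/53.
Sum = Δx · [v(4) + v(4.75) + v(5.5) + ...].
Sum ≈ 0.580.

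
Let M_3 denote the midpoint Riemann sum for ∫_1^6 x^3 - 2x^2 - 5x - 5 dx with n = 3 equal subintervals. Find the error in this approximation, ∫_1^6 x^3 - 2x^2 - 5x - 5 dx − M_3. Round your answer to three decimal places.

9.838

Exact integral: ∫_1^6 f(x) dx ≈ 67.91667.
M_3 ≈ 58.07870.
Error ≈ 67.91667 − 58.07870 ≈ 9.838.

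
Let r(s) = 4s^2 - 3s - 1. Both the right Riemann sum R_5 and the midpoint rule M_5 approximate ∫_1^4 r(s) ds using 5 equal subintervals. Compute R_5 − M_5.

16.38

R_5 = 74.52.
M_5 = 58.14.
R_5 − M_5 = 16.38.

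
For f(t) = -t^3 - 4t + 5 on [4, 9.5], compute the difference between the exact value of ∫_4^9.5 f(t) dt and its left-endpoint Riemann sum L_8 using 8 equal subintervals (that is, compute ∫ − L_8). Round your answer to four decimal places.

-271.5115

Exact integral: ∫_4^9.5 f(t) dt = -2093.265625.
L_8 ≈ -1821.754150.
Error ≈ -2093.265625 − (-1821.754150) ≈ -271.5115.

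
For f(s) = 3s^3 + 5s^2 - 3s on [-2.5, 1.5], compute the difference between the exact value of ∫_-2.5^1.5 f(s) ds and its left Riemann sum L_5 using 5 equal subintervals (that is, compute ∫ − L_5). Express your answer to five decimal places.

Exact integral: ∫_-2.5^1.5 f(s) ds ≈ 12.1666667.
L_5 = 2.38.
Error ≈ 12.1666667 − 2.38 ≈ 9.78667.

9.78667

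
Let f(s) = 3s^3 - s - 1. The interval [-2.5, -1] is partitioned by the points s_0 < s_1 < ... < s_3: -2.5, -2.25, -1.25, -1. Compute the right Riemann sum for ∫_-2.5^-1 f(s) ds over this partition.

-14.58984375

Subinterval widths: 0.25, 1, 0.25.
Right endpoints: -2.25, -1.25, -1.
f(-2.25) = -32.921875, f(-1.25) = -5.609375, f(-1) = -3.
Sum = Σ Δs_i · f(s_i).
Sum = -14.58984375.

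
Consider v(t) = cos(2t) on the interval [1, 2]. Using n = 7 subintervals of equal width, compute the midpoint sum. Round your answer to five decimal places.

Δt = (2 − 1)/7 = 1/7.
Midpoints: 15/14, 17/14, 19/14, 1.5, 23/14, 25/14, 27/14.
v(15/14) ≈ -0.54137, v(17/14) ≈ -0.75639, v(19/14) ≈ -0.91009, v(1.5) ≈ -0.98999, v(23/14) ≈ -0.98963, v(25/14) ≈ -0.90903, v(27/14) ≈ -0.75473.
Sum = Δt · [v(15/14) + v(17/14) + v(19/14) + ...].
Sum ≈ -0.83589.

-0.83589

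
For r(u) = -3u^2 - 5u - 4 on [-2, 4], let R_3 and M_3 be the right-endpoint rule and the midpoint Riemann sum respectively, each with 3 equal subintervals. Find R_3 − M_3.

R_3 = -204.
M_3 = -120.
R_3 − M_3 = -84.

-84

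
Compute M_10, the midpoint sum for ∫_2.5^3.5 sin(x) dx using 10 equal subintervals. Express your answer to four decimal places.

0.1354

Δx = (3.5 − 2.5)/10 = 0.1.
Midpoints: 2.55, 2.65, 2.75, 2.85, 2.95, 3.05, 3.15, 3.25, 3.35, 3.45.
f(2.55) ≈ 0.5577, f(2.65) ≈ 0.4720, f(2.75) ≈ 0.3817, f(2.85) ≈ 0.2875, f(2.95) ≈ 0.1904, f(3.05) ≈ 0.0915, f(3.15) ≈ -0.0084, f(3.25) ≈ -0.1082, f(3.35) ≈ -0.2069, f(3.45) ≈ -0.3035.
Sum = Δx · [f(2.55) + f(2.65) + f(2.75) + ...].
Sum ≈ 0.1354.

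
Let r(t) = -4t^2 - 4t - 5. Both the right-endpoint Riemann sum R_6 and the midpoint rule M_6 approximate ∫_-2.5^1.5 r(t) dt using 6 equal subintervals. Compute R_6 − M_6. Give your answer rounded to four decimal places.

-1.7778

R_6 ≈ -38.518519.
M_6 ≈ -36.740741.
R_6 − M_6 ≈ -1.7778.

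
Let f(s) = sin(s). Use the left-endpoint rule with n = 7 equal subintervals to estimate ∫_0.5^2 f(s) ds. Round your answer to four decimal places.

Δs = (2 − 0.5)/7 = 3/14.
Left endpoints: 0.5, 5/7, 13/14, 8/7, 19/14, 11/7, 25/14.
f(0.5) ≈ 0.4794, f(5/7) ≈ 0.6551, f(13/14) ≈ 0.8008, f(8/7) ≈ 0.9098, f(19/14) ≈ 0.9773, f(11/7) ≈ 1.0000, f(25/14) ≈ 0.9770.
Sum = Δs · [f(0.5) + f(5/7) + f(13/14) + ...].
Sum ≈ 1.2427.

1.2427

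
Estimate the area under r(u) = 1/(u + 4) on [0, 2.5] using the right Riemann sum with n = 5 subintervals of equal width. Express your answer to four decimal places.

0.4623

Δu = (2.5 − 0)/5 = 0.5.
Right endpoints: 0.5, 1, 1.5, 2, 2.5.
r(0.5) = 2/9, r(1) = 0.2, r(1.5) = 2/11, r(2) = 1/6, r(2.5) = 2/13.
Sum = Δu · [r(0.5) + r(1) + r(1.5) + r(2) + r(2.5)].
Sum ≈ 0.4623.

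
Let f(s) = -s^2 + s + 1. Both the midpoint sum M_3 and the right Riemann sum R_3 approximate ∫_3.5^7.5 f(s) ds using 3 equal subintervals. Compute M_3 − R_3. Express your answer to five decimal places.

M_3 ≈ -99.7407407.
R_3 ≈ -128.1851852.
M_3 − R_3 ≈ 28.44444.

28.44444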